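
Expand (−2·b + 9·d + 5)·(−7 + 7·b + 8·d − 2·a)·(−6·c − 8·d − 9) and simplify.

(−2·b + 9·d + 5)·(−7 + 7·b + 8·d − 2·a)·(−6·c − 8·d − 9)
= (14·b − 14·b^2 − 16·b·d + 4·a·b − 63·d + 63·b·d + 72·d^2 − 18·a·d − 35 + 35·b + 40·d − 10·a)·(−6·c − 8·d − 9)    [distributive law]
= (49·b − 14·b^2 + 47·b·d + 4·a·b − 23·d + 72·d^2 − 18·a·d − 35 − 10·a)·(−6·c − 8·d − 9)    [combine like terms]
= −294·b·c − 392·b·d − 441·b + 84·b^2·c + 112·b^2·d + 126·b^2 − 282·b·c·d − 376·b·d^2 − 423·b·d − 24·a·b·c − 32·a·b·d − 36·a·b + 138·c·d + 184·d^2 + 207·d − 432·c·d^2 − 576·d^3 − 648·d^2 + 108·a·c·d + 144·a·d^2 + 162·a·d + 210·c + 280·d + 315 + 60·a·c + 80·a·d + 90·a    [distributive law]
= −294·b·c − 815·b·d − 441·b + 84·b^2·c + 112·b^2·d + 126·b^2 − 282·b·c·d − 376·b·d^2 − 24·a·b·c − 32·a·b·d − 36·a·b + 138·c·d − 464·d^2 + 487·d − 432·c·d^2 − 576·d^3 + 108·a·c·d + 144·a·d^2 + 242·a·d + 210·c + 315 + 60·a·c + 90·a    [combine like terms]

−294·b·c − 815·b·d − 441·b + 84·b^2·c + 112·b^2·d + 126·b^2 − 282·b·c·d − 376·b·d^2 − 24·a·b·c − 32·a·b·d − 36·a·b + 138·c·d − 464·d^2 + 487·d − 432·c·d^2 − 576·d^3 + 108·a·c·d + 144·a·d^2 + 242·a·d + 210·c + 315 + 60·a·c + 90·a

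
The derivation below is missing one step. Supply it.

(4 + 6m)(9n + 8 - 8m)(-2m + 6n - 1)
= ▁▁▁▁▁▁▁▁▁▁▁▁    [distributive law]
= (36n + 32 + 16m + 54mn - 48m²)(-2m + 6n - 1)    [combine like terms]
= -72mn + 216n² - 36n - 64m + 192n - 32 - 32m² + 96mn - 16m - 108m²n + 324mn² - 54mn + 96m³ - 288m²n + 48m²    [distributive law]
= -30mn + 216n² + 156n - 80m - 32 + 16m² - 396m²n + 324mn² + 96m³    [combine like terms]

By distributive law:

(36n + 32 - 32m + 54mn + 48m - 48m²)(-2m + 6n - 1)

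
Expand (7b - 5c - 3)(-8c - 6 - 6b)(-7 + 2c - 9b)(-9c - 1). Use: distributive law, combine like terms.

(7b - 5c - 3)(-8c - 6 - 6b)(-7 + 2c - 9b)(-9c - 1)
= (-56bc - 42b - 42b^2 + 40c^2 + 30c + 30bc + 24c + 18 + 18b)(-7 + 2c - 9b)(-9c - 1)    [distributive law]
= (-26bc - 24b - 42b^2 + 40c^2 + 54c + 18)(-7 + 2c - 9b)(-9c - 1)    [combine like terms]
= (182bc - 52bc^2 + 234b^2c + 168b - 48bc + 216b^2 + 294b^2 - 84b^2c + 378b^3 - 280c^2 + 80c^3 - 360bc^2 - 378c + 108c^2 - 486bc - 126 + 36c - 162b)(-9c - 1)    [distributive law]
= (-352bc - 412bc^2 + 150b^2c + 6b + 510b^2 + 378b^3 - 172c^2 + 80c^3 - 342c - 126)(-9c - 1)    [combine like terms]
= 3168bc^2 + 352bc + 3708bc^3 + 412bc^2 - 1350b^2c^2 - 150b^2c - 54bc - 6b - 4590b^2c - 510b^2 - 3402b^3c - 378b^3 + 1548c^3 + 172c^2 - 720c^4 - 80c^3 + 3078c^2 + 342c + 1134c + 126    [distributive law]
= 3580bc^2 + 298bc + 3708bc^3 - 1350b^2c^2 - 4740b^2c - 6b - 510b^2 - 3402b^3c - 378b^3 + 1468c^3 + 3250c^2 - 720c^4 + 1476c + 126    [combine like terms]

3580bc^2 + 298bc + 3708bc^3 - 1350b^2c^2 - 4740b^2c - 6b - 510b^2 - 3402b^3c - 378b^3 + 1468c^3 + 3250c^2 - 720c^4 + 1476c + 126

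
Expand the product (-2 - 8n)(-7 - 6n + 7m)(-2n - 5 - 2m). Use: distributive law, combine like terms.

-368n - 70 + 42m - 376n^2 + 172mn + 28m^2 - 96n^3 + 16mn^2 + 112m^2n

(-2 - 8n)(-7 - 6n + 7m)(-2n - 5 - 2m)
= (14 + 12n - 14m + 56n + 48n^2 - 56mn)(-2n - 5 - 2m)    [distributive law]
= (14 + 68n - 14m + 48n^2 - 56mn)(-2n - 5 - 2m)    [combine like terms]
= -28n - 70 - 28m - 136n^2 - 340n - 136mn + 28mn + 70m + 28m^2 - 96n^3 - 240n^2 - 96mn^2 + 112mn^2 + 280mn + 112m^2n    [distributive law]
= -368n - 70 + 42m - 376n^2 + 172mn + 28m^2 - 96n^3 + 16mn^2 + 112m^2n    [combine like terms]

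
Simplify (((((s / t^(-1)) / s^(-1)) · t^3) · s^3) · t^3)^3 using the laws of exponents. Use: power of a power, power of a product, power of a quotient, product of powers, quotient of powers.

s^15t^21

(((((s / t^(-1)) / s^(-1)) · t^3) · s^3) · t^3)^3
= (((((s / t^(-1)) / s^(-1)) · t^3) · s^3)^3) · ((t^3)^3)    [power of a product]
= (((((s / t^(-1)) / s^(-1)) · t^3)^3) · ((s^3)^3)) · ((t^3)^3)    [power of a product]
= (((((s / t^(-1)) / s^(-1))^3) · ((t^3)^3)) · ((s^3)^3)) · ((t^3)^3)    [power of a product]
= (((((s / t^(-1))^3) / ((s^(-1))^3)) · ((t^3)^3)) · ((s^3)^3)) · ((t^3)^3)    [power of a quotient]
= (((((s^3) / ((t^(-1))^3)) / ((s^(-1))^3)) · ((t^3)^3)) · ((s^3)^3)) · ((t^3)^3)    [power of a quotient]
= ((((s^3 / t^(-3)) / ((s^(-1))^3)) · ((t^3)^3)) · ((s^3)^3)) · ((t^3)^3)    [power of a power]
= ((((s^3 / t^(-3)) / s^(-3)) · ((t^3)^3)) · ((s^3)^3)) · ((t^3)^3)    [power of a power]
= ((((s^3 / t^(-3)) / s^(-3)) · t^9) · ((s^3)^3)) · ((t^3)^3)    [power of a power]
= ((((s^3 / t^(-3)) / s^(-3)) · t^9) · s^9) · ((t^3)^3)    [power of a power]
= ((((s^3 / t^(-3)) / s^(-3)) · t^9) · s^9) · t^9    [power of a power]
= s^15t^21    [quotient of powers; product of powers]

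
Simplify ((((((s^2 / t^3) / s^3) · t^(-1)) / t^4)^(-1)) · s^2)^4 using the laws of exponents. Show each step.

s^12t^32

((((((s^2 / t^3) / s^3) · t^(-1)) / t^4)^(-1)) · s^2)^4
= ((((((s^2 / t^3) / s^3) · t^(-1)) / t^4)^(-1))^4) · ((s^2)^4)    [power of a product]
= (((((s^2 / t^3) / s^3) · t^(-1)) / t^4)^(-4)) · ((s^2)^4)    [power of a power]
= (((((s^2 / t^3) / s^3) · t^(-1))^(-4)) / ((t^4)^(-4))) · ((s^2)^4)    [power of a quotient]
= (((((s^2 / t^3) / s^3)^(-4)) · ((t^(-1))^(-4))) / ((t^4)^(-4))) · ((s^2)^4)    [power of a product]
= (((((s^2 / t^3)^(-4)) / ((s^3)^(-4))) · ((t^(-1))^(-4))) / ((t^4)^(-4))) · ((s^2)^4)    [power of a quotient]
= ((((((s^2)^(-4)) / ((t^3)^(-4))) / ((s^3)^(-4))) · ((t^(-1))^(-4))) / ((t^4)^(-4))) · ((s^2)^4)    [power of a quotient]
= ((((s^(-8) / ((t^3)^(-4))) / ((s^3)^(-4))) · ((t^(-1))^(-4))) / ((t^4)^(-4))) · ((s^2)^4)    [power of a power]
= ((((s^(-8) / t^(-12)) / ((s^3)^(-4))) · ((t^(-1))^(-4))) / ((t^4)^(-4))) · ((s^2)^4)    [power of a power]
= ((((s^(-8) / t^(-12)) / s^(-12)) · ((t^(-1))^(-4))) / ((t^4)^(-4))) · ((s^2)^4)    [power of a power]
= ((((s^(-8) / t^(-12)) / s^(-12)) · t^4) / ((t^4)^(-4))) · ((s^2)^4)    [power of a power]
= ((((s^(-8) / t^(-12)) / s^(-12)) · t^4) / t^(-16)) · ((s^2)^4)    [power of a power]
= ((((s^(-8) / t^(-12)) / s^(-12)) · t^4) / t^(-16)) · s^8    [power of a power]
= s^12t^32    [quotient of powers; product of powers]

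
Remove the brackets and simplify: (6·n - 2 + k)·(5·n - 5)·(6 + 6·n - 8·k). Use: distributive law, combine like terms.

(6·n - 2 + k)·(5·n - 5)·(6 + 6·n - 8·k)
= (30·n^2 - 30·n - 10·n + 10 + 5·k·n - 5·k)·(6 + 6·n - 8·k)    [distributive law]
= (30·n^2 - 40·n + 10 + 5·k·n - 5·k)·(6 + 6·n - 8·k)    [combine like terms]
= 180·n^2 + 180·n^3 - 240·k·n^2 - 240·n - 240·n^2 + 320·k·n + 60 + 60·n - 80·k + 30·k·n + 30·k·n^2 - 40·k^2·n - 30·k - 30·k·n + 40·k^2    [distributive law]
= -60·n^2 + 180·n^3 - 210·k·n^2 - 180·n + 320·k·n + 60 - 110·k - 40·k^2·n + 40·k^2    [combine like terms]

-60·n^2 + 180·n^3 - 210·k·n^2 - 180·n + 320·k·n + 60 - 110·k - 40·k^2·n + 40·k^2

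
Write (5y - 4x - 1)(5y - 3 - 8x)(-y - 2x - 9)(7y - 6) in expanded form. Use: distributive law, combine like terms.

(5y - 4x - 1)(5y - 3 - 8x)(-y - 2x - 9)(7y - 6)
= (25y^2 - 15y - 40xy - 20xy + 12x + 32x^2 - 5y + 3 + 8x)(-y - 2x - 9)(7y - 6)    [distributive law]
= (25y^2 - 20y - 60xy + 20x + 32x^2 + 3)(-y - 2x - 9)(7y - 6)    [combine like terms]
= (-25y^3 - 50xy^2 - 225y^2 + 20y^2 + 40xy + 180y + 60xy^2 + 120x^2y + 540xy - 20xy - 40x^2 - 180x - 32x^2y - 64x^3 - 288x^2 - 3y - 6x - 27)(7y - 6)    [distributive law]
= (-25y^3 + 10xy^2 - 205y^2 + 560xy + 177y + 88x^2y - 328x^2 - 186x - 64x^3 - 27)(7y - 6)    [combine like terms]
= -175y^4 + 150y^3 + 70xy^3 - 60xy^2 - 1435y^3 + 1230y^2 + 3920xy^2 - 3360xy + 1239y^2 - 1062y + 616x^2y^2 - 528x^2y - 2296x^2y + 1968x^2 - 1302xy + 1116x - 448x^3y + 384x^3 - 189y + 162    [distributive law]
= -175y^4 - 1285y^3 + 70xy^3 + 3860xy^2 + 2469y^2 - 4662xy - 1251y + 616x^2y^2 - 2824x^2y + 1968x^2 + 1116x - 448x^3y + 384x^3 + 162    [combine like terms]

-175y^4 - 1285y^3 + 70xy^3 + 3860xy^2 + 2469y^2 - 4662xy - 1251y + 616x^2y^2 - 2824x^2y + 1968x^2 + 1116x - 448x^3y + 384x^3 + 162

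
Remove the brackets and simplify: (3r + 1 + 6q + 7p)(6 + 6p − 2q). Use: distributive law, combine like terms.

(3r + 1 + 6q + 7p)(6 + 6p − 2q)
= 18r + 18pr − 6qr + 6 + 6p − 2q + 36q + 36pq − 12q^2 + 42p + 42p^2 − 14pq    [distributive law]
= 18r + 18pr − 6qr + 6 + 48p + 34q + 22pq − 12q^2 + 42p^2    [combine like terms]

18r + 18pr − 6qr + 6 + 48p + 34q + 22pq − 12q^2 + 42p^2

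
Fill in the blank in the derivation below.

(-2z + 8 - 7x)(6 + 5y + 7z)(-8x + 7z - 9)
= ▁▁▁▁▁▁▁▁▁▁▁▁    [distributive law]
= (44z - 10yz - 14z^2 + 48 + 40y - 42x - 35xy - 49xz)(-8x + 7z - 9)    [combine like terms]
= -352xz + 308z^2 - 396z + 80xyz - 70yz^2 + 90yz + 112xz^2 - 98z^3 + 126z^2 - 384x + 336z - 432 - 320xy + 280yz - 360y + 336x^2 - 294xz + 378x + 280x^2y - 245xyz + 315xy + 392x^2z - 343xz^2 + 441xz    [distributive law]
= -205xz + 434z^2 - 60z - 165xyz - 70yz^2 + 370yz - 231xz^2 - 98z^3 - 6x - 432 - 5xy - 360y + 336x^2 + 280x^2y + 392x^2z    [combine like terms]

By distributive law:

(-12z - 10yz - 14z^2 + 48 + 40y + 56z - 42x - 35xy - 49xz)(-8x + 7z - 9)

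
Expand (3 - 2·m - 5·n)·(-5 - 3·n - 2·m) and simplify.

-15 + 16·n + 4·m + 16·m·n + 4·m² + 15·n²

(3 - 2·m - 5·n)·(-5 - 3·n - 2·m)
= -15 - 9·n - 6·m + 10·m + 6·m·n + 4·m² + 25·n + 15·n² + 10·m·n    [distributive law]
= -15 + 16·n + 4·m + 16·m·n + 4·m² + 15·n²    [combine like terms]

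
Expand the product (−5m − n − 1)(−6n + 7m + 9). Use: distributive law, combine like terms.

(−5m − n − 1)(−6n + 7m + 9)
= 30mn − 35m^2 − 45m + 6n^2 − 7mn − 9n + 6n − 7m − 9    [distributive law]
= 23mn − 35m^2 − 52m + 6n^2 − 3n − 9    [combine like terms]

23mn − 35m^2 − 52m + 6n^2 − 3n − 9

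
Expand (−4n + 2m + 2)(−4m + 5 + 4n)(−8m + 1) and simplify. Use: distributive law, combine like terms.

(−4n + 2m + 2)(−4m + 5 + 4n)(−8m + 1)
= (16mn − 20n − 16n^2 − 8m^2 + 10m + 8mn − 8m + 10 + 8n)(−8m + 1)    [distributive law]
= (24mn − 12n − 16n^2 − 8m^2 + 2m + 10)(−8m + 1)    [combine like terms]
= −192m^2n + 24mn + 96mn − 12n + 128mn^2 − 16n^2 + 64m^3 − 8m^2 − 16m^2 + 2m − 80m + 10    [distributive law]
= −192m^2n + 120mn − 12n + 128mn^2 − 16n^2 + 64m^3 − 24m^2 − 78m + 10    [combine like terms]

−192m^2n + 120mn − 12n + 128mn^2 − 16n^2 + 64m^3 − 24m^2 − 78m + 10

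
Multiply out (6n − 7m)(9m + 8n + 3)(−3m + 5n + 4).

−309m²n − 154mn² − 167mn + 240n³ + 282n² + 72n + 189m³ − 189m² − 84m

(6n − 7m)(9m + 8n + 3)(−3m + 5n + 4)
= (54mn + 48n² + 18n − 63m² − 56mn − 21m)(−3m + 5n + 4)    [distributive law]
= (−2mn + 48n² + 18n − 63m² − 21m)(−3m + 5n + 4)    [combine like terms]
= 6m²n − 10mn² − 8mn − 144mn² + 240n³ + 192n² − 54mn + 90n² + 72n + 189m³ − 315m²n − 252m² + 63m² − 105mn − 84m    [distributive law]
= −309m²n − 154mn² − 167mn + 240n³ + 282n² + 72n + 189m³ − 189m² − 84m    [combine like terms]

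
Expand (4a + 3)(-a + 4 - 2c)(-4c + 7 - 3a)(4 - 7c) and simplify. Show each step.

629a²c - 280a²c² - 268a² + 48a³ - 84a³c - 745ac + 758ac² + 220a - 224ac³ - 948c + 726c² + 336 - 168c³

(4a + 3)(-a + 4 - 2c)(-4c + 7 - 3a)(4 - 7c)
= (-4a² + 16a - 8ac - 3a + 12 - 6c)(-4c + 7 - 3a)(4 - 7c)    [distributive law]
= (-4a² + 13a - 8ac + 12 - 6c)(-4c + 7 - 3a)(4 - 7c)    [combine like terms]
= (16a²c - 28a² + 12a³ - 52ac + 91a - 39a² + 32ac² - 56ac + 24a²c - 48c + 84 - 36a + 24c² - 42c + 18ac)(4 - 7c)    [distributive law]
= (40a²c - 67a² + 12a³ - 90ac + 55a + 32ac² - 90c + 84 + 24c²)(4 - 7c)    [combine like terms]
= 160a²c - 280a²c² - 268a² + 469a²c + 48a³ - 84a³c - 360ac + 630ac² + 220a - 385ac + 128ac² - 224ac³ - 360c + 630c² + 336 - 588c + 96c² - 168c³    [distributive law]
= 629a²c - 280a²c² - 268a² + 48a³ - 84a³c - 745ac + 758ac² + 220a - 224ac³ - 948c + 726c² + 336 - 168c³    [combine like terms]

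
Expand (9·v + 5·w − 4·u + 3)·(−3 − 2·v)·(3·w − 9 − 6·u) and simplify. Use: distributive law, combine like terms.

(9·v + 5·w − 4·u + 3)·(−3 − 2·v)·(3·w − 9 − 6·u)
= (−27·v − 18·v² − 15·w − 10·v·w + 12·u + 8·u·v − 9 − 6·v)·(3·w − 9 − 6·u)    [distributive law]
= (−33·v − 18·v² − 15·w − 10·v·w + 12·u + 8·u·v − 9)·(3·w − 9 − 6·u)    [combine like terms]
= −99·v·w + 297·v + 198·u·v − 54·v²·w + 162·v² + 108·u·v² − 45·w² + 135·w + 90·u·w − 30·v·w² + 90·v·w + 60·u·v·w + 36·u·w − 108·u − 72·u² + 24·u·v·w − 72·u·v − 48·u²·v − 27·w + 81 + 54·u    [distributive law]
= −9·v·w + 297·v + 126·u·v − 54·v²·w + 162·v² + 108·u·v² − 45·w² + 108·w + 126·u·w − 30·v·w² + 84·u·v·w − 54·u − 72·u² − 48·u²·v + 81    [combine like terms]

−9·v·w + 297·v + 126·u·v − 54·v²·w + 162·v² + 108·u·v² − 45·w² + 108·w + 126·u·w − 30·v·w² + 84·u·v·w − 54·u − 72·u² − 48·u²·v + 81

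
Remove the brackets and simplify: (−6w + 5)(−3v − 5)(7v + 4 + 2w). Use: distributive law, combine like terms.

126v^2w + 252vw + 36vw^2 + 70w + 60w^2 − 105v^2 − 235v − 100

(−6w + 5)(−3v − 5)(7v + 4 + 2w)
= (18vw + 30w − 15v − 25)(7v + 4 + 2w)    [distributive law]
= 126v^2w + 72vw + 36vw^2 + 210vw + 120w + 60w^2 − 105v^2 − 60v − 30vw − 175v − 100 − 50w    [distributive law]
= 126v^2w + 252vw + 36vw^2 + 70w + 60w^2 − 105v^2 − 235v − 100    [combine like terms]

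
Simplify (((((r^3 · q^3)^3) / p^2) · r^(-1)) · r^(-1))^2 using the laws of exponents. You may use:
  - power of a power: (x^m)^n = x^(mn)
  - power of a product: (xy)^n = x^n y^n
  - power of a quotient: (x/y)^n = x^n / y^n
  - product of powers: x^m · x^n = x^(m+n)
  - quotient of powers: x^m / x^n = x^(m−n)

p^(-4)q^18r^14

(((((r^3 · q^3)^3) / p^2) · r^(-1)) · r^(-1))^2
= (((((r^3 · q^3)^3) / p^2) · r^(-1))^2) · ((r^(-1))^2)    [power of a product]
= (((((r^3 · q^3)^3) / p^2)^2) · ((r^(-1))^2)) · ((r^(-1))^2)    [power of a product]
= (((((r^3 · q^3)^3)^2) / ((p^2)^2)) · ((r^(-1))^2)) · ((r^(-1))^2)    [power of a quotient]
= ((((r^3 · q^3)^6) / ((p^2)^2)) · ((r^(-1))^2)) · ((r^(-1))^2)    [power of a power]
= (((((r^3)^6) · ((q^3)^6)) / ((p^2)^2)) · ((r^(-1))^2)) · ((r^(-1))^2)    [power of a product]
= (((r^18 · ((q^3)^6)) / ((p^2)^2)) · ((r^(-1))^2)) · ((r^(-1))^2)    [power of a power]
= (((r^18 · q^18) / ((p^2)^2)) · ((r^(-1))^2)) · ((r^(-1))^2)    [power of a power]
= (((r^18 · q^18) / p^4) · ((r^(-1))^2)) · ((r^(-1))^2)    [power of a power]
= (((r^18 · q^18) / p^4) · r^(-2)) · ((r^(-1))^2)    [power of a power]
= (((r^18 · q^18) / p^4) · r^(-2)) · r^(-2)    [power of a power]
= p^(-4)q^18r^14    [quotient of powers; product of powers]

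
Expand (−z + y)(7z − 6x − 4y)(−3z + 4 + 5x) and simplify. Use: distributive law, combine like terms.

21z³ − 28z² − 53xz² + 24xz + 30x²z − 33yz² + 44yz + 73xyz − 24xy − 30x²y + 12y²z − 16y² − 20xy²

(−z + y)(7z − 6x − 4y)(−3z + 4 + 5x)
= (−7z² + 6xz + 4yz + 7yz − 6xy − 4y²)(−3z + 4 + 5x)    [distributive law]
= (−7z² + 6xz + 11yz − 6xy − 4y²)(−3z + 4 + 5x)    [combine like terms]
= 21z³ − 28z² − 35xz² − 18xz² + 24xz + 30x²z − 33yz² + 44yz + 55xyz + 18xyz − 24xy − 30x²y + 12y²z − 16y² − 20xy²    [distributive law]
= 21z³ − 28z² − 53xz² + 24xz + 30x²z − 33yz² + 44yz + 73xyz − 24xy − 30x²y + 12y²z − 16y² − 20xy²    [combine like terms]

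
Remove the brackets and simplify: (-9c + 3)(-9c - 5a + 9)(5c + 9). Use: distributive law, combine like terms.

(-9c + 3)(-9c - 5a + 9)(5c + 9)
= (81c² + 45ac - 81c - 27c - 15a + 27)(5c + 9)    [distributive law]
= (81c² + 45ac - 108c - 15a + 27)(5c + 9)    [combine like terms]
= 405c³ + 729c² + 225ac² + 405ac - 540c² - 972c - 75ac - 135a + 135c + 243    [distributive law]
= 405c³ + 189c² + 225ac² + 330ac - 837c - 135a + 243    [combine like terms]

405c³ + 189c² + 225ac² + 330ac - 837c - 135a + 243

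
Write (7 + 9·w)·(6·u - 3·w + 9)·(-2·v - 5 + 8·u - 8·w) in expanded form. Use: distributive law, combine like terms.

-84·u·v + 294·u + 336·u^2 - 126·u·w - 120·v·w - 804·w - 345·w^2 - 126·v - 315 - 108·u·v·w + 432·u^2·w - 648·u·w^2 + 54·v·w^2 + 216·w^3

(7 + 9·w)·(6·u - 3·w + 9)·(-2·v - 5 + 8·u - 8·w)
= (42·u - 21·w + 63 + 54·u·w - 27·w^2 + 81·w)·(-2·v - 5 + 8·u - 8·w)    [distributive law]
= (42·u + 60·w + 63 + 54·u·w - 27·w^2)·(-2·v - 5 + 8·u - 8·w)    [combine like terms]
= -84·u·v - 210·u + 336·u^2 - 336·u·w - 120·v·w - 300·w + 480·u·w - 480·w^2 - 126·v - 315 + 504·u - 504·w - 108·u·v·w - 270·u·w + 432·u^2·w - 432·u·w^2 + 54·v·w^2 + 135·w^2 - 216·u·w^2 + 216·w^3    [distributive law]
= -84·u·v + 294·u + 336·u^2 - 126·u·w - 120·v·w - 804·w - 345·w^2 - 126·v - 315 - 108·u·v·w + 432·u^2·w - 648·u·w^2 + 54·v·w^2 + 216·w^3    [combine like terms]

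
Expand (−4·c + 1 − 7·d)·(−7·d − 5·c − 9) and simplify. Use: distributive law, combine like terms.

(−4·c + 1 − 7·d)·(−7·d − 5·c − 9)
= 28·c·d + 20·c^2 + 36·c − 7·d − 5·c − 9 + 49·d^2 + 35·c·d + 63·d    [distributive law]
= 63·c·d + 20·c^2 + 31·c + 56·d − 9 + 49·d^2    [combine like terms]

63·c·d + 20·c^2 + 31·c + 56·d − 9 + 49·d^2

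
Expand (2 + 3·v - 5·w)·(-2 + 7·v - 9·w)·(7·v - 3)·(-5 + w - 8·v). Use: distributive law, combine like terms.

(2 + 3·v - 5·w)·(-2 + 7·v - 9·w)·(7·v - 3)·(-5 + w - 8·v)
= (-4 + 14·v - 18·w - 6·v + 21·v^2 - 27·v·w + 10·w - 35·v·w + 45·w^2)·(7·v - 3)·(-5 + w - 8·v)    [distributive law]
= (-4 + 8·v - 8·w + 21·v^2 - 62·v·w + 45·w^2)·(7·v - 3)·(-5 + w - 8·v)    [combine like terms]
= (-28·v + 12 + 56·v^2 - 24·v - 56·v·w + 24·w + 147·v^3 - 63·v^2 - 434·v^2·w + 186·v·w + 315·v·w^2 - 135·w^2)·(-5 + w - 8·v)    [distributive law]
= (-52·v + 12 - 7·v^2 + 130·v·w + 24·w + 147·v^3 - 434·v^2·w + 315·v·w^2 - 135·w^2)·(-5 + w - 8·v)    [combine like terms]
= 260·v - 52·v·w + 416·v^2 - 60 + 12·w - 96·v + 35·v^2 - 7·v^2·w + 56·v^3 - 650·v·w + 130·v·w^2 - 1040·v^2·w - 120·w + 24·w^2 - 192·v·w - 735·v^3 + 147·v^3·w - 1176·v^4 + 2170·v^2·w - 434·v^2·w^2 + 3472·v^3·w - 1575·v·w^2 + 315·v·w^3 - 2520·v^2·w^2 + 675·w^2 - 135·w^3 + 1080·v·w^2    [distributive law]
= 164·v - 894·v·w + 451·v^2 - 60 - 108·w + 1123·v^2·w - 679·v^3 - 365·v·w^2 + 699·w^2 + 3619·v^3·w - 1176·v^4 - 2954·v^2·w^2 + 315·v·w^3 - 135·w^3    [combine like terms]

164·v - 894·v·w + 451·v^2 - 60 - 108·w + 1123·v^2·w - 679·v^3 - 365·v·w^2 + 699·w^2 + 3619·v^3·w - 1176·v^4 - 2954·v^2·w^2 + 315·v·w^3 - 135·w^3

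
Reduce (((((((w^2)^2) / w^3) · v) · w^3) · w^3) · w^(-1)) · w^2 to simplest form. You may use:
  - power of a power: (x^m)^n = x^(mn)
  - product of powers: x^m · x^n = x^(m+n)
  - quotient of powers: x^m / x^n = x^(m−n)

v·w^8

(((((((w^2)^2) / w^3) · v) · w^3) · w^3) · w^(-1)) · w^2
= (((((w^4 / w^3) · v) · w^3) · w^3) · w^(-1)) · w^2    [power of a power]
= ((((w · v) · w^3) · w^3) · w^(-1)) · w^2    [quotient of powers]
= v·w^8    [product of powers]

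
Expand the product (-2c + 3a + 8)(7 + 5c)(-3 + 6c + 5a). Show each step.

258c + 186c^2 + 211ac - 60c^3 + 40ac^2 + 217a + 105a^2 + 75a^2c - 168

(-2c + 3a + 8)(7 + 5c)(-3 + 6c + 5a)
= (-14c - 10c^2 + 21a + 15ac + 56 + 40c)(-3 + 6c + 5a)    [distributive law]
= (26c - 10c^2 + 21a + 15ac + 56)(-3 + 6c + 5a)    [combine like terms]
= -78c + 156c^2 + 130ac + 30c^2 - 60c^3 - 50ac^2 - 63a + 126ac + 105a^2 - 45ac + 90ac^2 + 75a^2c - 168 + 336c + 280a    [distributive law]
= 258c + 186c^2 + 211ac - 60c^3 + 40ac^2 + 217a + 105a^2 + 75a^2c - 168    [combine like terms]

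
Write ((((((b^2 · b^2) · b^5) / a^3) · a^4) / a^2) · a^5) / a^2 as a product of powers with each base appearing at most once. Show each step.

((((((b^2 · b^2) · b^5) / a^3) · a^4) / a^2) · a^5) / a^2
= (((((b^4 · b^5) / a^3) · a^4) / a^2) · a^5) / a^2    [product of powers]
= ((((b^9 / a^3) · a^4) / a^2) · a^5) / a^2    [product of powers]
= a^2b^9    [quotient of powers; product of powers]

a^2b^9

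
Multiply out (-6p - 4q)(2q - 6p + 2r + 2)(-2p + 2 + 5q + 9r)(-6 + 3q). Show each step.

(-6p - 4q)(2q - 6p + 2r + 2)(-2p + 2 + 5q + 9r)(-6 + 3q)
= (-12pq + 36p^2 - 12pr - 12p - 8q^2 + 24pq - 8qr - 8q)(-2p + 2 + 5q + 9r)(-6 + 3q)    [distributive law]
= (12pq + 36p^2 - 12pr - 12p - 8q^2 - 8qr - 8q)(-2p + 2 + 5q + 9r)(-6 + 3q)    [combine like terms]
= (-24p^2q + 24pq + 60pq^2 + 108pqr - 72p^3 + 72p^2 + 180p^2q + 324p^2r + 24p^2r - 24pr - 60pqr - 108pr^2 + 24p^2 - 24p - 60pq - 108pr + 16pq^2 - 16q^2 - 40q^3 - 72q^2r + 16pqr - 16qr - 40q^2r - 72qr^2 + 16pq - 16q - 40q^2 - 72qr)(-6 + 3q)    [distributive law]
= (156p^2q - 20pq + 76pq^2 + 64pqr - 72p^3 + 96p^2 + 348p^2r - 132pr - 108pr^2 - 24p - 56q^2 - 40q^3 - 112q^2r - 88qr - 72qr^2 - 16q)(-6 + 3q)    [combine like terms]
= -936p^2q + 468p^2q^2 + 120pq - 60pq^2 - 456pq^2 + 228pq^3 - 384pqr + 192pq^2r + 432p^3 - 216p^3q - 576p^2 + 288p^2q - 2088p^2r + 1044p^2qr + 792pr - 396pqr + 648pr^2 - 324pqr^2 + 144p - 72pq + 336q^2 - 168q^3 + 240q^3 - 120q^4 + 672q^2r - 336q^3r + 528qr - 264q^2r + 432qr^2 - 216q^2r^2 + 96q - 48q^2    [distributive law]
= -648p^2q + 468p^2q^2 + 48pq - 516pq^2 + 228pq^3 - 780pqr + 192pq^2r + 432p^3 - 216p^3q - 576p^2 - 2088p^2r + 1044p^2qr + 792pr + 648pr^2 - 324pqr^2 + 144p + 288q^2 + 72q^3 - 120q^4 + 408q^2r - 336q^3r + 528qr + 432qr^2 - 216q^2r^2 + 96q    [combine like terms]

-648p^2q + 468p^2q^2 + 48pq - 516pq^2 + 228pq^3 - 780pqr + 192pq^2r + 432p^3 - 216p^3q - 576p^2 - 2088p^2r + 1044p^2qr + 792pr + 648pr^2 - 324pqr^2 + 144p + 288q^2 + 72q^3 - 120q^4 + 408q^2r - 336q^3r + 528qr + 432qr^2 - 216q^2r^2 + 96q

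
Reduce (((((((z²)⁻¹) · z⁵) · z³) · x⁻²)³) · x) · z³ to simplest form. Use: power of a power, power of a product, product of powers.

x⁻⁵z²¹

(((((((z²)⁻¹) · z⁵) · z³) · x⁻²)³) · x) · z³
= (((((((z²)⁻¹) · z⁵) · z³)³) · ((x⁻²)³)) · x) · z³    [power of a product]
= (((((((z²)⁻¹) · z⁵)³) · ((z³)³)) · ((x⁻²)³)) · x) · z³    [power of a product]
= (((((((z²)⁻¹)³) · ((z⁵)³)) · ((z³)³)) · ((x⁻²)³)) · x) · z³    [power of a product]
= ((((((z²)⁻³) · ((z⁵)³)) · ((z³)³)) · ((x⁻²)³)) · x) · z³    [power of a power]
= ((((z⁻⁶ · ((z⁵)³)) · ((z³)³)) · ((x⁻²)³)) · x) · z³    [power of a power]
= ((((z⁻⁶ · z¹⁵) · ((z³)³)) · ((x⁻²)³)) · x) · z³    [power of a power]
= (((z⁹ · ((z³)³)) · ((x⁻²)³)) · x) · z³    [product of powers]
= (((z⁹ · z⁹) · ((x⁻²)³)) · x) · z³    [power of a power]
= ((z¹⁸ · ((x⁻²)³)) · x) · z³    [product of powers]
= ((z¹⁸ · x⁻⁶) · x) · z³    [power of a power]
= x⁻⁵z²¹    [product of powers]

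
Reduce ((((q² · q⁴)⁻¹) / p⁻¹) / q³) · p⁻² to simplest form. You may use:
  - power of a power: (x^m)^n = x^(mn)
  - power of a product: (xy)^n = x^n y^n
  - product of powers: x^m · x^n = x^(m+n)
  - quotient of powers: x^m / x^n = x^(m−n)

p⁻¹q⁻⁹

((((q² · q⁴)⁻¹) / p⁻¹) / q³) · p⁻²
= (((((q²)⁻¹) · ((q⁴)⁻¹)) / p⁻¹) / q³) · p⁻²    [power of a product]
= (((q⁻² · ((q⁴)⁻¹)) / p⁻¹) / q³) · p⁻²    [power of a power]
= (((q⁻² · q⁻⁴) / p⁻¹) / q³) · p⁻²    [power of a power]
= ((q⁻⁶ / p⁻¹) / q³) · p⁻²    [product of powers]
= p⁻¹q⁻⁹    [quotient of powers]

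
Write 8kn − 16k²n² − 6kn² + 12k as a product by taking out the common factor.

2k(4n − 8kn² − 3n² + 6)

8kn − 16k²n² − 6kn² + 12k
= 2(4kn − 8k²n² − 3kn² + 6k)    [factor out 2]
= 2k(4n − 8kn² − 3n² + 6)    [factor out k]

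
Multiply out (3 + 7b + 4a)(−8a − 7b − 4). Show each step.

−40a − 49b − 12 − 84ab − 49b² − 32a²

(3 + 7b + 4a)(−8a − 7b − 4)
= −24a − 21b − 12 − 56ab − 49b² − 28b − 32a² − 28ab − 16a    [distributive law]
= −40a − 49b − 12 − 84ab − 49b² − 32a²    [combine like terms]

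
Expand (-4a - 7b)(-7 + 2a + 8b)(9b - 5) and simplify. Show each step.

482ab - 140a - 72a^2b + 40a^2 - 414ab^2 + 721b^2 - 245b - 504b^3

(-4a - 7b)(-7 + 2a + 8b)(9b - 5)
= (28a - 8a^2 - 32ab + 49b - 14ab - 56b^2)(9b - 5)    [distributive law]
= (28a - 8a^2 - 46ab + 49b - 56b^2)(9b - 5)    [combine like terms]
= 252ab - 140a - 72a^2b + 40a^2 - 414ab^2 + 230ab + 441b^2 - 245b - 504b^3 + 280b^2    [distributive law]
= 482ab - 140a - 72a^2b + 40a^2 - 414ab^2 + 721b^2 - 245b - 504b^3    [combine like terms]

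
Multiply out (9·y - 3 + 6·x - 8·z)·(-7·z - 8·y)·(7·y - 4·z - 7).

295·y²·z + 388·y·z² + 44·y·z - 504·y³ + 672·y² - 476·z² - 147·z - 168·y - 102·x·y·z + 168·x·z² + 294·x·z - 336·x·y² + 336·x·y - 224·z³

(9·y - 3 + 6·x - 8·z)·(-7·z - 8·y)·(7·y - 4·z - 7)
= (-63·y·z - 72·y² + 21·z + 24·y - 42·x·z - 48·x·y + 56·z² + 64·y·z)·(7·y - 4·z - 7)    [distributive law]
= (y·z - 72·y² + 21·z + 24·y - 42·x·z - 48·x·y + 56·z²)·(7·y - 4·z - 7)    [combine like terms]
= 7·y²·z - 4·y·z² - 7·y·z - 504·y³ + 288·y²·z + 504·y² + 147·y·z - 84·z² - 147·z + 168·y² - 96·y·z - 168·y - 294·x·y·z + 168·x·z² + 294·x·z - 336·x·y² + 192·x·y·z + 336·x·y + 392·y·z² - 224·z³ - 392·z²    [distributive law]
= 295·y²·z + 388·y·z² + 44·y·z - 504·y³ + 672·y² - 476·z² - 147·z - 168·y - 102·x·y·z + 168·x·z² + 294·x·z - 336·x·y² + 336·x·y - 224·z³    [combine like terms]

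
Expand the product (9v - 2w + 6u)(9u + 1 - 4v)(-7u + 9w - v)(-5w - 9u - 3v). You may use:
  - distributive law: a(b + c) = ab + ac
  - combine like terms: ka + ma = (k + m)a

(9v - 2w + 6u)(9u + 1 - 4v)(-7u + 9w - v)(-5w - 9u - 3v)
= (81uv + 9v - 36v^2 - 18uw - 2w + 8vw + 54u^2 + 6u - 24uv)(-7u + 9w - v)(-5w - 9u - 3v)    [distributive law]
= (57uv + 9v - 36v^2 - 18uw - 2w + 8vw + 54u^2 + 6u)(-7u + 9w - v)(-5w - 9u - 3v)    [combine like terms]
= (-399u^2v + 513uvw - 57uv^2 - 63uv + 81vw - 9v^2 + 252uv^2 - 324v^2w + 36v^3 + 126u^2w - 162uw^2 + 18uvw + 14uw - 18w^2 + 2vw - 56uvw + 72vw^2 - 8v^2w - 378u^3 + 486u^2w - 54u^2v - 42u^2 + 54uw - 6uv)(-5w - 9u - 3v)    [distributive law]
= (-453u^2v + 475uvw + 195uv^2 - 69uv + 83vw - 9v^2 - 332v^2w + 36v^3 + 612u^2w - 162uw^2 + 68uw - 18w^2 + 72vw^2 - 378u^3 - 42u^2)(-5w - 9u - 3v)    [combine like terms]
= 2265u^2vw + 4077u^3v + 1359u^2v^2 - 2375uvw^2 - 4275u^2vw - 1425uv^2w - 975uv^2w - 1755u^2v^2 - 585uv^3 + 345uvw + 621u^2v + 207uv^2 - 415vw^2 - 747uvw - 249v^2w + 45v^2w + 81uv^2 + 27v^3 + 1660v^2w^2 + 2988uv^2w + 996v^3w - 180v^3w - 324uv^3 - 108v^4 - 3060u^2w^2 - 5508u^3w - 1836u^2vw + 810uw^3 + 1458u^2w^2 + 486uvw^2 - 340uw^2 - 612u^2w - 204uvw + 90w^3 + 162uw^2 + 54vw^2 - 360vw^3 - 648uvw^2 - 216v^2w^2 + 1890u^3w + 3402u^4 + 1134u^3v + 210u^2w + 378u^3 + 126u^2v    [distributive law]
= -3846u^2vw + 5211u^3v - 396u^2v^2 - 2537uvw^2 + 588uv^2w - 909uv^3 - 606uvw + 747u^2v + 288uv^2 - 361vw^2 - 204v^2w + 27v^3 + 1444v^2w^2 + 816v^3w - 108v^4 - 1602u^2w^2 - 3618u^3w + 810uw^3 - 178uw^2 - 402u^2w + 90w^3 - 360vw^3 + 3402u^4 + 378u^3    [combine like terms]

-3846u^2vw + 5211u^3v - 396u^2v^2 - 2537uvw^2 + 588uv^2w - 909uv^3 - 606uvw + 747u^2v + 288uv^2 - 361vw^2 - 204v^2w + 27v^3 + 1444v^2w^2 + 816v^3w - 108v^4 - 1602u^2w^2 - 3618u^3w + 810uw^3 - 178uw^2 - 402u^2w + 90w^3 - 360vw^3 + 3402u^4 + 378u^3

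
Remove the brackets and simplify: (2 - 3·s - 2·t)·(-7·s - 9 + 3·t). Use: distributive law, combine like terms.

(2 - 3·s - 2·t)·(-7·s - 9 + 3·t)
= -14·s - 18 + 6·t + 21·s² + 27·s - 9·s·t + 14·s·t + 18·t - 6·t²    [distributive law]
= 13·s - 18 + 24·t + 21·s² + 5·s·t - 6·t²    [combine like terms]

13·s - 18 + 24·t + 21·s² + 5·s·t - 6·t²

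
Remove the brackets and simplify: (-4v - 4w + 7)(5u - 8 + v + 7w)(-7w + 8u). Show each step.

(-4v - 4w + 7)(5u - 8 + v + 7w)(-7w + 8u)
= (-20uv + 32v - 4v² - 28vw - 20uw + 32w - 4vw - 28w² + 35u - 56 + 7v + 49w)(-7w + 8u)    [distributive law]
= (-20uv + 39v - 4v² - 32vw - 20uw + 81w - 28w² + 35u - 56)(-7w + 8u)    [combine like terms]
= 140uvw - 160u²v - 273vw + 312uv + 28v²w - 32uv² + 224vw² - 256uvw + 140uw² - 160u²w - 567w² + 648uw + 196w³ - 224uw² - 245uw + 280u² + 392w - 448u    [distributive law]
= -116uvw - 160u²v - 273vw + 312uv + 28v²w - 32uv² + 224vw² - 84uw² - 160u²w - 567w² + 403uw + 196w³ + 280u² + 392w - 448u    [combine like terms]

-116uvw - 160u²v - 273vw + 312uv + 28v²w - 32uv² + 224vw² - 84uw² - 160u²w - 567w² + 403uw + 196w³ + 280u² + 392w - 448u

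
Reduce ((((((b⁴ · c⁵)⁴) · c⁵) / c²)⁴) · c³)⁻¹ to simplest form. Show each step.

((((((b⁴ · c⁵)⁴) · c⁵) / c²)⁴) · c³)⁻¹
= ((((((b⁴ · c⁵)⁴) · c⁵) / c²)⁴)⁻¹) · ((c³)⁻¹)    [power of a product]
= (((((b⁴ · c⁵)⁴) · c⁵) / c²)⁻⁴) · ((c³)⁻¹)    [power of a power]
= (((((b⁴ · c⁵)⁴) · c⁵)⁻⁴) / ((c²)⁻⁴)) · ((c³)⁻¹)    [power of a quotient]
= (((((b⁴ · c⁵)⁴)⁻⁴) · ((c⁵)⁻⁴)) / ((c²)⁻⁴)) · ((c³)⁻¹)    [power of a product]
= ((((b⁴ · c⁵)⁻¹⁶) · ((c⁵)⁻⁴)) / ((c²)⁻⁴)) · ((c³)⁻¹)    [power of a power]
= (((((b⁴)⁻¹⁶) · ((c⁵)⁻¹⁶)) · ((c⁵)⁻⁴)) / ((c²)⁻⁴)) · ((c³)⁻¹)    [power of a product]
= (((b⁻⁶⁴ · ((c⁵)⁻¹⁶)) · ((c⁵)⁻⁴)) / ((c²)⁻⁴)) · ((c³)⁻¹)    [power of a power]
= (((b⁻⁶⁴ · c⁻⁸⁰) · ((c⁵)⁻⁴)) / ((c²)⁻⁴)) · ((c³)⁻¹)    [power of a power]
= (((b⁻⁶⁴ · c⁻⁸⁰) · c⁻²⁰) / ((c²)⁻⁴)) · ((c³)⁻¹)    [power of a power]
= (((b⁻⁶⁴ · c⁻⁸⁰) · c⁻²⁰) / c⁻⁸) · ((c³)⁻¹)    [power of a power]
= (((b⁻⁶⁴ · c⁻⁸⁰) · c⁻²⁰) / c⁻⁸) · c⁻³    [power of a power]
= b⁻⁶⁴·c⁻⁹⁵    [quotient of powers; product of powers]

b⁻⁶⁴·c⁻⁹⁵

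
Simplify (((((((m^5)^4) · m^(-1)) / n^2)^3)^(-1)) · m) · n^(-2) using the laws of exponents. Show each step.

(((((((m^5)^4) · m^(-1)) / n^2)^3)^(-1)) · m) · n^(-2)
= ((((((m^5)^4) · m^(-1)) / n^2)^(-3)) · m) · n^(-2)    [power of a power]
= ((((((m^5)^4) · m^(-1))^(-3)) / ((n^2)^(-3))) · m) · n^(-2)    [power of a quotient]
= ((((((m^5)^4)^(-3)) · ((m^(-1))^(-3))) / ((n^2)^(-3))) · m) · n^(-2)    [power of a product]
= (((((m^5)^(-12)) · ((m^(-1))^(-3))) / ((n^2)^(-3))) · m) · n^(-2)    [power of a power]
= (((m^(-60) · ((m^(-1))^(-3))) / ((n^2)^(-3))) · m) · n^(-2)    [power of a power]
= (((m^(-60) · m^3) / ((n^2)^(-3))) · m) · n^(-2)    [power of a power]
= ((m^(-57) / ((n^2)^(-3))) · m) · n^(-2)    [product of powers]
= ((m^(-57) / n^(-6)) · m) · n^(-2)    [power of a power]
= m^(-56)·n^4    [quotient of powers; product of powers]

m^(-56)·n^4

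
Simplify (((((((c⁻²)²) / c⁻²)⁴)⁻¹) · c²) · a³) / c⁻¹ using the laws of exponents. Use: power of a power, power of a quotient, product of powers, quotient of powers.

a³·c¹¹

(((((((c⁻²)²) / c⁻²)⁴)⁻¹) · c²) · a³) / c⁻¹
= ((((((c⁻²)²) / c⁻²)⁻⁴) · c²) · a³) / c⁻¹    [power of a power]
= ((((((c⁻²)²)⁻⁴) / ((c⁻²)⁻⁴)) · c²) · a³) / c⁻¹    [power of a quotient]
= (((((c⁻²)⁻⁸) / ((c⁻²)⁻⁴)) · c²) · a³) / c⁻¹    [power of a power]
= (((c¹⁶ / ((c⁻²)⁻⁴)) · c²) · a³) / c⁻¹    [power of a power]
= (((c¹⁶ / c⁸) · c²) · a³) / c⁻¹    [power of a power]
= ((c⁸ · c²) · a³) / c⁻¹    [quotient of powers]
= (c¹⁰ · a³) / c⁻¹    [product of powers]
= a³·c¹¹    [quotient of powers]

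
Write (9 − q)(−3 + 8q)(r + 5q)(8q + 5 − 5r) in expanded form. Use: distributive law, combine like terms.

834qr − 135r + 135r^2 + 795q^2 − 675q − 1315q^2r − 375qr^2 + 2800q^3 + 136q^3r + 40q^2r^2 − 320q^4

(9 − q)(−3 + 8q)(r + 5q)(8q + 5 − 5r)
= (−27 + 72q + 3q − 8q^2)(r + 5q)(8q + 5 − 5r)    [distributive law]
= (−27 + 75q − 8q^2)(r + 5q)(8q + 5 − 5r)    [combine like terms]
= (−27r − 135q + 75qr + 375q^2 − 8q^2r − 40q^3)(8q + 5 − 5r)    [distributive law]
= −216qr − 135r + 135r^2 − 1080q^2 − 675q + 675qr + 600q^2r + 375qr − 375qr^2 + 3000q^3 + 1875q^2 − 1875q^2r − 64q^3r − 40q^2r + 40q^2r^2 − 320q^4 − 200q^3 + 200q^3r    [distributive law]
= 834qr − 135r + 135r^2 + 795q^2 − 675q − 1315q^2r − 375qr^2 + 2800q^3 + 136q^3r + 40q^2r^2 − 320q^4    [combine like terms]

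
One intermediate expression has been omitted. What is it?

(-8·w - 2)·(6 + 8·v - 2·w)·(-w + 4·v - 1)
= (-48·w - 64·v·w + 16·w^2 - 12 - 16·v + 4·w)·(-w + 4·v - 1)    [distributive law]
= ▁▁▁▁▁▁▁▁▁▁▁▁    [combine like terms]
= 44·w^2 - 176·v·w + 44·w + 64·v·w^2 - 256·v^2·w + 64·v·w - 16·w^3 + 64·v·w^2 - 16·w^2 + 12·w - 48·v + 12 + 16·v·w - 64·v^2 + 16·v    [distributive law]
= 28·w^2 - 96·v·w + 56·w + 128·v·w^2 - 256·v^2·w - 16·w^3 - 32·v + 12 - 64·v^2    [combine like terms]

By combine like terms:

(-44·w - 64·v·w + 16·w^2 - 12 - 16·v)·(-w + 4·v - 1)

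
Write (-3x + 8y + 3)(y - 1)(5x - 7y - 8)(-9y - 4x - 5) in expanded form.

-109x^2y^2 + 60x^3y + 28x^2y - 325xy^3 + 9xy^2 + 217xy - 60x^3 + 81x^2 + 99x + 504y^4 + 541y^3 - 404y^2 - 521y - 120

(-3x + 8y + 3)(y - 1)(5x - 7y - 8)(-9y - 4x - 5)
= (-3xy + 3x + 8y^2 - 8y + 3y - 3)(5x - 7y - 8)(-9y - 4x - 5)    [distributive law]
= (-3xy + 3x + 8y^2 - 5y - 3)(5x - 7y - 8)(-9y - 4x - 5)    [combine like terms]
= (-15x^2y + 21xy^2 + 24xy + 15x^2 - 21xy - 24x + 40xy^2 - 56y^3 - 64y^2 - 25xy + 35y^2 + 40y - 15x + 21y + 24)(-9y - 4x - 5)    [distributive law]
= (-15x^2y + 61xy^2 - 22xy + 15x^2 - 39x - 56y^3 - 29y^2 + 61y + 24)(-9y - 4x - 5)    [combine like terms]
= 135x^2y^2 + 60x^3y + 75x^2y - 549xy^3 - 244x^2y^2 - 305xy^2 + 198xy^2 + 88x^2y + 110xy - 135x^2y - 60x^3 - 75x^2 + 351xy + 156x^2 + 195x + 504y^4 + 224xy^3 + 280y^3 + 261y^3 + 116xy^2 + 145y^2 - 549y^2 - 244xy - 305y - 216y - 96x - 120    [distributive law]
= -109x^2y^2 + 60x^3y + 28x^2y - 325xy^3 + 9xy^2 + 217xy - 60x^3 + 81x^2 + 99x + 504y^4 + 541y^3 - 404y^2 - 521y - 120    [combine like terms]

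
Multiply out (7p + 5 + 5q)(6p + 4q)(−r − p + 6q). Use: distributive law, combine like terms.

−42p²r − 42p³ + 194p²q − 58pqr + 328pq² − 30pr − 30p² + 160pq − 20qr + 120q² − 20q²r + 120q³

(7p + 5 + 5q)(6p + 4q)(−r − p + 6q)
= (42p² + 28pq + 30p + 20q + 30pq + 20q²)(−r − p + 6q)    [distributive law]
= (42p² + 58pq + 30p + 20q + 20q²)(−r − p + 6q)    [combine like terms]
= −42p²r − 42p³ + 252p²q − 58pqr − 58p²q + 348pq² − 30pr − 30p² + 180pq − 20qr − 20pq + 120q² − 20q²r − 20pq² + 120q³    [distributive law]
= −42p²r − 42p³ + 194p²q − 58pqr + 328pq² − 30pr − 30p² + 160pq − 20qr + 120q² − 20q²r + 120q³    [combine like terms]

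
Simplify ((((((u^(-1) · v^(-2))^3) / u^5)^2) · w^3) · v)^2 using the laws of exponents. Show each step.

u^(-32)·v^(-22)·w^6

((((((u^(-1) · v^(-2))^3) / u^5)^2) · w^3) · v)^2
= ((((((u^(-1) · v^(-2))^3) / u^5)^2) · w^3)^2) · (v^2)    [power of a product]
= ((((((u^(-1) · v^(-2))^3) / u^5)^2)^2) · ((w^3)^2)) · (v^2)    [power of a product]
= (((((u^(-1) · v^(-2))^3) / u^5)^4) · ((w^3)^2)) · (v^2)    [power of a power]
= (((((u^(-1) · v^(-2))^3)^4) / ((u^5)^4)) · ((w^3)^2)) · (v^2)    [power of a quotient]
= ((((u^(-1) · v^(-2))^12) / ((u^5)^4)) · ((w^3)^2)) · (v^2)    [power of a power]
= (((((u^(-1))^12) · ((v^(-2))^12)) / ((u^5)^4)) · ((w^3)^2)) · (v^2)    [power of a product]
= (((u^(-12) · ((v^(-2))^12)) / ((u^5)^4)) · ((w^3)^2)) · (v^2)    [power of a power]
= (((u^(-12) · v^(-24)) / ((u^5)^4)) · ((w^3)^2)) · (v^2)    [power of a power]
= (((u^(-12) · v^(-24)) / u^20) · ((w^3)^2)) · (v^2)    [power of a power]
= (((u^(-12) · v^(-24)) / u^20) · w^6) · (v^2)    [power of a power]
= u^(-32)·v^(-22)·w^6    [quotient of powers; product of powers]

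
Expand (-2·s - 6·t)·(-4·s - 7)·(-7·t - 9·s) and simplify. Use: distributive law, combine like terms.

(-2·s - 6·t)·(-4·s - 7)·(-7·t - 9·s)
= (8·s^2 + 14·s + 24·s·t + 42·t)·(-7·t - 9·s)    [distributive law]
= -56·s^2·t - 72·s^3 - 98·s·t - 126·s^2 - 168·s·t^2 - 216·s^2·t - 294·t^2 - 378·s·t    [distributive law]
= -272·s^2·t - 72·s^3 - 476·s·t - 126·s^2 - 168·s·t^2 - 294·t^2    [combine like terms]

-272·s^2·t - 72·s^3 - 476·s·t - 126·s^2 - 168·s·t^2 - 294·t^2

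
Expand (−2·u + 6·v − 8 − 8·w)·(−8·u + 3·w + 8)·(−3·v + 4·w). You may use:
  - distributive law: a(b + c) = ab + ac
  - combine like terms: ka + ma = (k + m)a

(−2·u + 6·v − 8 − 8·w)·(−8·u + 3·w + 8)·(−3·v + 4·w)
= (16·u² − 6·u·w − 16·u − 48·u·v + 18·v·w + 48·v + 64·u − 24·w − 64 + 64·u·w − 24·w² − 64·w)·(−3·v + 4·w)    [distributive law]
= (16·u² + 58·u·w + 48·u − 48·u·v + 18·v·w + 48·v − 88·w − 64 − 24·w²)·(−3·v + 4·w)    [combine like terms]
= −48·u²·v + 64·u²·w − 174·u·v·w + 232·u·w² − 144·u·v + 192·u·w + 144·u·v² − 192·u·v·w − 54·v²·w + 72·v·w² − 144·v² + 192·v·w + 264·v·w − 352·w² + 192·v − 256·w + 72·v·w² − 96·w³    [distributive law]
= −48·u²·v + 64·u²·w − 366·u·v·w + 232·u·w² − 144·u·v + 192·u·w + 144·u·v² − 54·v²·w + 144·v·w² − 144·v² + 456·v·w − 352·w² + 192·v − 256·w − 96·w³    [combine like terms]

−48·u²·v + 64·u²·w − 366·u·v·w + 232·u·w² − 144·u·v + 192·u·w + 144·u·v² − 54·v²·w + 144·v·w² − 144·v² + 456·v·w − 352·w² + 192·v − 256·w − 96·w³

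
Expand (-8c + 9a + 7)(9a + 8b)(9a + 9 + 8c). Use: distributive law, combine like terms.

-144ac - 576ac² - 128bc - 512bc² + 729a³ + 1296a² + 648a²b + 1152ab + 567a + 504b

(-8c + 9a + 7)(9a + 8b)(9a + 9 + 8c)
= (-72ac - 64bc + 81a² + 72ab + 63a + 56b)(9a + 9 + 8c)    [distributive law]
= -648a²c - 648ac - 576ac² - 576abc - 576bc - 512bc² + 729a³ + 729a² + 648a²c + 648a²b + 648ab + 576abc + 567a² + 567a + 504ac + 504ab + 504b + 448bc    [distributive law]
= -144ac - 576ac² - 128bc - 512bc² + 729a³ + 1296a² + 648a²b + 1152ab + 567a + 504b    [combine like terms]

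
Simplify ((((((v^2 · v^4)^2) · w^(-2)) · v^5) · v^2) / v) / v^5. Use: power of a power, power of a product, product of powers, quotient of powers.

((((((v^2 · v^4)^2) · w^(-2)) · v^5) · v^2) / v) / v^5
= (((((((v^2)^2) · ((v^4)^2)) · w^(-2)) · v^5) · v^2) / v) / v^5    [power of a product]
= (((((v^4 · ((v^4)^2)) · w^(-2)) · v^5) · v^2) / v) / v^5    [power of a power]
= (((((v^4 · v^8) · w^(-2)) · v^5) · v^2) / v) / v^5    [power of a power]
= ((((v^12 · w^(-2)) · v^5) · v^2) / v) / v^5    [product of powers]
= v^13w^(-2)    [quotient of powers; product of powers]

v^13w^(-2)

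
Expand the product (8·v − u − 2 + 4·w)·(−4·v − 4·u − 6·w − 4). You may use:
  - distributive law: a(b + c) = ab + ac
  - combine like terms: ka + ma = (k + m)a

(8·v − u − 2 + 4·w)·(−4·v − 4·u − 6·w − 4)
= −32·v^2 − 32·u·v − 48·v·w − 32·v + 4·u·v + 4·u^2 + 6·u·w + 4·u + 8·v + 8·u + 12·w + 8 − 16·v·w − 16·u·w − 24·w^2 − 16·w    [distributive law]
= −32·v^2 − 28·u·v − 64·v·w − 24·v + 4·u^2 − 10·u·w + 12·u − 4·w + 8 − 24·w^2    [combine like terms]

−32·v^2 − 28·u·v − 64·v·w − 24·v + 4·u^2 − 10·u·w + 12·u − 4·w + 8 − 24·w^2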